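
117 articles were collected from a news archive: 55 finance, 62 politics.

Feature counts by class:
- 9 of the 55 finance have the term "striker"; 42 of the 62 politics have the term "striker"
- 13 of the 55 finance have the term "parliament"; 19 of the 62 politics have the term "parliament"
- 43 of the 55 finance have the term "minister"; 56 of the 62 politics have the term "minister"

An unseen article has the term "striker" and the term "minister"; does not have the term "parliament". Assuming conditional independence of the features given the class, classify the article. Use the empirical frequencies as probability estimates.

politics

finance: (55/117) × (9/55) × (42/55) × (43/55) ≈ 0.045925
politics: (62/117) × (42/62) × (43/62) × (56/62) ≈ 0.224873
Highest score → politics.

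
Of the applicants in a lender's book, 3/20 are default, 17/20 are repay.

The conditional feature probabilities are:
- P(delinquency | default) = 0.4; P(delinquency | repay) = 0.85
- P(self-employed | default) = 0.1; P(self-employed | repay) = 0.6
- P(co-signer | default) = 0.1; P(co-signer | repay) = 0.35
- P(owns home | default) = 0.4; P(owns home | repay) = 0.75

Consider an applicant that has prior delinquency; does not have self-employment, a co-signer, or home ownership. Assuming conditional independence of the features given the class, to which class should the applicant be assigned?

repay

default: 0.15 × 0.4 × (1−0.1) × (1−0.1) × (1−0.4) = 0.02916
repay: 0.85 × 0.85 × (1−0.6) × (1−0.35) × (1−0.75) = 0.0469625
Highest score → repay.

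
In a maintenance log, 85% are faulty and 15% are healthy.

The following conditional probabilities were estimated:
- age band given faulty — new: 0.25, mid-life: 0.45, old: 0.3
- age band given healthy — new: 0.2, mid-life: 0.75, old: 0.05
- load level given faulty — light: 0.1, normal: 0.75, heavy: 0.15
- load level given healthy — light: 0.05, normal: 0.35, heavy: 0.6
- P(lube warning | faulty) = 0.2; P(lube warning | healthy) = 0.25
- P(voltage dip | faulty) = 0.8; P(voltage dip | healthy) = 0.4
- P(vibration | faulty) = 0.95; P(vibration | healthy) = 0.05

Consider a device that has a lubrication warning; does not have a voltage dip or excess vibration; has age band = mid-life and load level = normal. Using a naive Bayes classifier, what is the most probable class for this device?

faulty: 0.85 × 0.45 × 0.75 × 0.2 × (1−0.8) × (1−0.95) = 0.00057375
healthy: 0.15 × 0.75 × 0.35 × 0.25 × (1−0.4) × (1−0.05) = 0.0056109375
Highest score → healthy.

healthy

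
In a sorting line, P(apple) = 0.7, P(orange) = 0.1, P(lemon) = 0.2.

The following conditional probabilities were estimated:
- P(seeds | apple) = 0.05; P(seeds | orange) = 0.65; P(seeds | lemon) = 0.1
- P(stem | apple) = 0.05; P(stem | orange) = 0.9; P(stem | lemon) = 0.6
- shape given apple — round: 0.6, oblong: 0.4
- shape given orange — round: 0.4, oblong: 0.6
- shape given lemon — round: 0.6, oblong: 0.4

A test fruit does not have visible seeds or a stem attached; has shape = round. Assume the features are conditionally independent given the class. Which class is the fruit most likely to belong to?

apple

apple: 0.7 × (1−0.05) × (1−0.05) × 0.6 = 0.37905
orange: 0.1 × (1−0.65) × (1−0.9) × 0.4 = 0.0014
lemon: 0.2 × (1−0.1) × (1−0.6) × 0.6 = 0.0432
Highest score → apple.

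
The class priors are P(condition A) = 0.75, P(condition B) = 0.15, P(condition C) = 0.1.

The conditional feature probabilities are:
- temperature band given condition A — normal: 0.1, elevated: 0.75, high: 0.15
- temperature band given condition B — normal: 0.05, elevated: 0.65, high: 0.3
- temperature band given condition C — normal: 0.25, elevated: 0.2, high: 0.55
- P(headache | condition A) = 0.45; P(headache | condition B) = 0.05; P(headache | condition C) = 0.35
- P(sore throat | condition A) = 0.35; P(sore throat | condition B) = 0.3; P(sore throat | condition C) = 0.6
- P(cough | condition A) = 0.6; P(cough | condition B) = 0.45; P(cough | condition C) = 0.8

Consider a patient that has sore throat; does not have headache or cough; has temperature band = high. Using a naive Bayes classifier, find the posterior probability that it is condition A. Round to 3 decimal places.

condition A: 0.75 × 0.15 × (1−0.45) × 0.35 × (1−0.6) = 0.0086625
condition B: 0.15 × 0.3 × (1−0.05) × 0.3 × (1−0.45) = 0.00705375
condition C: 0.1 × 0.55 × (1−0.35) × 0.6 × (1−0.8) = 0.00429
P(condition A | x) = 0.0086625 / 0.02000625 ≈ 0.433

0.433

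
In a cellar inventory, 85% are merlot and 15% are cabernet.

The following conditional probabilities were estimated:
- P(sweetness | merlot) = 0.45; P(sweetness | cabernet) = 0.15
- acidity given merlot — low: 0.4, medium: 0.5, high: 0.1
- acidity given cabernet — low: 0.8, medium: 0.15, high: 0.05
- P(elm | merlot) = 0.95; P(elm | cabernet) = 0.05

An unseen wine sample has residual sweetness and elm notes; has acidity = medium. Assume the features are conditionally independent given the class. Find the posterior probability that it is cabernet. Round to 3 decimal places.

0.001

merlot: 0.85 × 0.45 × 0.5 × 0.95 = 0.1816875
cabernet: 0.15 × 0.15 × 0.15 × 0.05 = 0.00016875
P(cabernet | x) = 0.00016875 / 0.18185625 ≈ 0.001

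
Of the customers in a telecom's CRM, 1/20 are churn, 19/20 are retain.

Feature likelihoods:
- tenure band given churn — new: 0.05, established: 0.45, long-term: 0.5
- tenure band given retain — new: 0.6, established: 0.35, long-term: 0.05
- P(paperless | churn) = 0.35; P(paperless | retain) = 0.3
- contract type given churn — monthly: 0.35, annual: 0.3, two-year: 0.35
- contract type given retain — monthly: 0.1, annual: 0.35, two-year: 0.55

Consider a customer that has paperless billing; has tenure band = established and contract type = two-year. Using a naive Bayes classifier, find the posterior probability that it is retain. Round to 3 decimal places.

0.952

churn: 0.05 × 0.45 × 0.35 × 0.35 = 0.00275625
retain: 0.95 × 0.35 × 0.3 × 0.55 = 0.0548625
P(retain | x) = 0.0548625 / 0.05761875 ≈ 0.952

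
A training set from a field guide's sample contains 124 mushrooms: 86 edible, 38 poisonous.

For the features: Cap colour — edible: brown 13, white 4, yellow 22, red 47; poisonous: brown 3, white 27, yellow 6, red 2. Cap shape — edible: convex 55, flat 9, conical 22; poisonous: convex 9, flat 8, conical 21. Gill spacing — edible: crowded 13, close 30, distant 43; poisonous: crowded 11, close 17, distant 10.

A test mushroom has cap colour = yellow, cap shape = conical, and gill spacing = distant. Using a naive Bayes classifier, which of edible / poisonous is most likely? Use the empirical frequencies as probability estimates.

edible: (86/124) × (22/86) × (22/86) × (43/86) ≈ 0.0226932
poisonous: (38/124) × (6/38) × (21/38) × (10/38) ≈ 0.0070369
Highest score → edible.

edible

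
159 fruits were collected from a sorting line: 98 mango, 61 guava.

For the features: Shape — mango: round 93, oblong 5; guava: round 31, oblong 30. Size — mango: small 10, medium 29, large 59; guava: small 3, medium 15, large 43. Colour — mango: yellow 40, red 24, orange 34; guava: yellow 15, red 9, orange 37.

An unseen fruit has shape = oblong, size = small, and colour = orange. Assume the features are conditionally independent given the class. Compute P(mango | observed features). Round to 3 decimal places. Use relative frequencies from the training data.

0.165

mango: (98/159) × (5/98) × (10/98) × (34/98) ≈ 0.00111327
guava: (61/159) × (30/61) × (3/61) × (37/61) ≈ 0.00562843
P(mango | x) = 0.00111327 / 0.0067417 ≈ 0.165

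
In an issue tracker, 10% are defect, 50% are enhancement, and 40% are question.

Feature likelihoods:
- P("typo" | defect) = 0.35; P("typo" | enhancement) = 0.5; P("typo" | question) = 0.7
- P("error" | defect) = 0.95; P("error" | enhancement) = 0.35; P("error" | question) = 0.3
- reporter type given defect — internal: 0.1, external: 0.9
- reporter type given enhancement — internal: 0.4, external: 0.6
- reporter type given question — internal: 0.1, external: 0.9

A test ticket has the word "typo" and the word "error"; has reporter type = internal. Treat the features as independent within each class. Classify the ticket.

defect: 0.1 × 0.35 × 0.95 × 0.1 = 0.003325
enhancement: 0.5 × 0.5 × 0.35 × 0.4 = 0.035
question: 0.4 × 0.7 × 0.3 × 0.1 = 0.0084
Highest score → enhancement.

enhancement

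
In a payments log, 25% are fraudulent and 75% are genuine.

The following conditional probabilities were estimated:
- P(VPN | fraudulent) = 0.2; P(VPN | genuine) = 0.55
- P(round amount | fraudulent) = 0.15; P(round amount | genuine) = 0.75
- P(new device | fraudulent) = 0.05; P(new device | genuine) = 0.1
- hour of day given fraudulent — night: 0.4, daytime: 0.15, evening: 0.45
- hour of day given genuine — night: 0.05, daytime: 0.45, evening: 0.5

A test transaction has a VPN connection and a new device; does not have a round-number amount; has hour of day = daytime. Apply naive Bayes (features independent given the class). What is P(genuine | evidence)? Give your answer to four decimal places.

fraudulent: 0.25 × 0.2 × (1−0.15) × 0.05 × 0.15 = 0.00031875
genuine: 0.75 × 0.55 × (1−0.75) × 0.1 × 0.45 = 0.004640625
P(genuine | x) = 0.004640625 / 0.004959375 ≈ 0.9357

0.9357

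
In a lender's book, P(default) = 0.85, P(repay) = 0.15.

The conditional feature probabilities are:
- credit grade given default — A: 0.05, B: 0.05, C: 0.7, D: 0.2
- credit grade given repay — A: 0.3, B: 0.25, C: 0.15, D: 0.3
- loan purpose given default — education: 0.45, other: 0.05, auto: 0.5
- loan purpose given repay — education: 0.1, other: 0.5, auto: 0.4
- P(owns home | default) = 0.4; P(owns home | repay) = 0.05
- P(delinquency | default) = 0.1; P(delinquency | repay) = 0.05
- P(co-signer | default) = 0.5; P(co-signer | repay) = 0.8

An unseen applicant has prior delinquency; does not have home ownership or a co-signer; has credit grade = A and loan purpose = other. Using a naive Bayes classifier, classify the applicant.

repay

default: 0.85 × 0.05 × 0.05 × (1−0.4) × 0.1 × (1−0.5) = 0.00006375
repay: 0.15 × 0.3 × 0.5 × (1−0.05) × 0.05 × (1−0.8) = 0.00021375
Highest score → repay.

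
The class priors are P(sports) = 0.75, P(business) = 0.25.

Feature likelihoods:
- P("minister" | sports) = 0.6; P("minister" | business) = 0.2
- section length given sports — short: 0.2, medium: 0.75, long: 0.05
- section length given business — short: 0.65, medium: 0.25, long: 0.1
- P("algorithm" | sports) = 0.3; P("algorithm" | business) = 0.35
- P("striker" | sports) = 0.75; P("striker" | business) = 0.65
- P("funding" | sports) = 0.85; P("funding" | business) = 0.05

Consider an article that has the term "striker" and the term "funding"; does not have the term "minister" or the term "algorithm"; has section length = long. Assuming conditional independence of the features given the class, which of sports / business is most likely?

sports

sports: 0.75 × (1−0.6) × 0.05 × (1−0.3) × 0.75 × 0.85 = 0.00669375
business: 0.25 × (1−0.2) × 0.1 × (1−0.35) × 0.65 × 0.05 = 0.0004225
Highest score → sports.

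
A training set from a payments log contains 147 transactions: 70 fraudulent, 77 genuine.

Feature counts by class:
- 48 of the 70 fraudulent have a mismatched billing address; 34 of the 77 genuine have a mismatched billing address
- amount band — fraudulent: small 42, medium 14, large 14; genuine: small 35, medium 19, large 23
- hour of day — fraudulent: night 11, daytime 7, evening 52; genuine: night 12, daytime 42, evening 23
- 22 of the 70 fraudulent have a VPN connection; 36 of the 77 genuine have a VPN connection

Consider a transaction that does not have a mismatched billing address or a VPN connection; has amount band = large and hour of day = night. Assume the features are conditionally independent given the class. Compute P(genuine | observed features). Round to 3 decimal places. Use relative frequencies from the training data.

0.692

fraudulent: (70/147) × (22/70) × (14/70) × (11/70) × (48/70) ≈ 0.00322532
genuine: (77/147) × (43/77) × (23/77) × (12/77) × (41/77) ≈ 0.00725057
P(genuine | x) = 0.00725057 / 0.01047589 ≈ 0.692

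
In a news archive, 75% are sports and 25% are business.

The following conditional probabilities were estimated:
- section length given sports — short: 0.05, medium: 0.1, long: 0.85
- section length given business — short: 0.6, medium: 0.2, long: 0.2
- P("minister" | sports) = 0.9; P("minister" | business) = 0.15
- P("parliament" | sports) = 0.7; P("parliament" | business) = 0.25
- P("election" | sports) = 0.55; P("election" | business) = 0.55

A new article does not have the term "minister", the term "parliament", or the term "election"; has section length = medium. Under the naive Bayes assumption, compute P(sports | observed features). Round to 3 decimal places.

sports: 0.75 × 0.1 × (1−0.9) × (1−0.7) × (1−0.55) = 0.0010125
business: 0.25 × 0.2 × (1−0.15) × (1−0.25) × (1−0.55) = 0.01434375
P(sports | x) = 0.0010125 / 0.01535625 ≈ 0.066

0.066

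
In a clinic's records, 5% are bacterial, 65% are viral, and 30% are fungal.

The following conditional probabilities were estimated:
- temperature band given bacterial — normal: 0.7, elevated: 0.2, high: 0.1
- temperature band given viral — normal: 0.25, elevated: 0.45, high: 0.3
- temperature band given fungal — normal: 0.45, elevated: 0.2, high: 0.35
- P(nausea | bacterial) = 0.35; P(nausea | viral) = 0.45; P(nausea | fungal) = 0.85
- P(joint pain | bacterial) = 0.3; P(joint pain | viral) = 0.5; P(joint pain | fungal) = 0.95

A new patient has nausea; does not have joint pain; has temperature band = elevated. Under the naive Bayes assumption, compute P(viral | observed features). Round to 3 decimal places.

0.929

bacterial: 0.05 × 0.2 × 0.35 × (1−0.3) = 0.00245
viral: 0.65 × 0.45 × 0.45 × (1−0.5) = 0.0658125
fungal: 0.3 × 0.2 × 0.85 × (1−0.95) = 0.00255
P(viral | x) = 0.0658125 / 0.0708125 ≈ 0.929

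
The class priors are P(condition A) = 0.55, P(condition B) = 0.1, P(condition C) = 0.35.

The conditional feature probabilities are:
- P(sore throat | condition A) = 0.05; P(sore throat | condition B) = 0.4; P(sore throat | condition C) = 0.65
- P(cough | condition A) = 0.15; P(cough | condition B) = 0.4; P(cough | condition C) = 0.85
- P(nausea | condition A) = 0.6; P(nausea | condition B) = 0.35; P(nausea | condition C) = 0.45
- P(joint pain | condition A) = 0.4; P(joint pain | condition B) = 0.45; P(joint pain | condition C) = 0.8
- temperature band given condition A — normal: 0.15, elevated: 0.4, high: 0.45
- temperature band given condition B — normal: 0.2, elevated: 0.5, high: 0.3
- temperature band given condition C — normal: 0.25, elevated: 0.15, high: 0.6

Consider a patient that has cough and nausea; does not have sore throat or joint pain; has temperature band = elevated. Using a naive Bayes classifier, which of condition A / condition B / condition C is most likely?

condition A

condition A: 0.55 × (1−0.05) × 0.15 × 0.6 × (1−0.4) × 0.4 = 0.011286
condition B: 0.1 × (1−0.4) × 0.4 × 0.35 × (1−0.45) × 0.5 = 0.00231
condition C: 0.35 × (1−0.65) × 0.85 × 0.45 × (1−0.8) × 0.15 = 0.0014056875
Highest score → condition A.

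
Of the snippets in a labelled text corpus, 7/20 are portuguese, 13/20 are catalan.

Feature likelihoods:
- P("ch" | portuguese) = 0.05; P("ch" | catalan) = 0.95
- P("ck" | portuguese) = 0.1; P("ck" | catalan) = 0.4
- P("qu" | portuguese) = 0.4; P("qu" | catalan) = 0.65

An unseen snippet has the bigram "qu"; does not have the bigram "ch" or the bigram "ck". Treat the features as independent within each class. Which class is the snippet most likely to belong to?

portuguese: 0.35 × (1−0.05) × (1−0.1) × 0.4 = 0.1197
catalan: 0.65 × (1−0.95) × (1−0.4) × 0.65 = 0.012675
Highest score → portuguese.

portuguese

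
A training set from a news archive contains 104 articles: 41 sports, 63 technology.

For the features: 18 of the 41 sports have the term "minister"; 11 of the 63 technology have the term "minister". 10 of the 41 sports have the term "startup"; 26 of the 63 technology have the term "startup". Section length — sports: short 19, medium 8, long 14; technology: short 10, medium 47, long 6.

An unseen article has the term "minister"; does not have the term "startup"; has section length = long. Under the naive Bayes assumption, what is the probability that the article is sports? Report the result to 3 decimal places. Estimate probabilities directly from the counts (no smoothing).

0.883

sports: (41/104) × (18/41) × (31/41) × (14/41) ≈ 0.0446849
technology: (63/104) × (11/63) × (37/63) × (6/63) ≈ 0.00591604
P(sports | x) = 0.0446849 / 0.05060094 ≈ 0.883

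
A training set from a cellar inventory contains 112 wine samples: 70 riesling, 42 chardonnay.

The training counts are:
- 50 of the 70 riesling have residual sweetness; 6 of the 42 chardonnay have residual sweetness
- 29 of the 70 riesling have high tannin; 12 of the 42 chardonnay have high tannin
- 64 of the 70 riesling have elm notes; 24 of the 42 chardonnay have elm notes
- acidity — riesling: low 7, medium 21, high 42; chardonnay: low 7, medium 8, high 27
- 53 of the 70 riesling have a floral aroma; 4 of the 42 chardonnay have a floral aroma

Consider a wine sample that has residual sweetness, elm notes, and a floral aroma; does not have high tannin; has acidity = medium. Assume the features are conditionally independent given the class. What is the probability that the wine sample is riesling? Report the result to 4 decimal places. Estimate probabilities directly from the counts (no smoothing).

0.9927

riesling: (70/112) × (50/70) × (41/70) × (64/70) × (21/70) × (53/70) ≈ 0.0543024
chardonnay: (42/112) × (6/42) × (30/42) × (24/42) × (8/42) × (4/42) ≈ 0.00039666
P(riesling | x) = 0.0543024 / 0.05469906 ≈ 0.9927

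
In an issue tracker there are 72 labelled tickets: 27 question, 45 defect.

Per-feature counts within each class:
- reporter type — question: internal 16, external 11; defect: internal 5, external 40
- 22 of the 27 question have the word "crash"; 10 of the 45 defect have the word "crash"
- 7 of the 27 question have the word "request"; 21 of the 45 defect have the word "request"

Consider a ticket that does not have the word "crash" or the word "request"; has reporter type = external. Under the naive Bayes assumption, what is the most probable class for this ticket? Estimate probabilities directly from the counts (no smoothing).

question: (27/72) × (11/27) × (5/27) × (20/27) ≈ 0.0209572
defect: (45/72) × (40/45) × (35/45) × (24/45) ≈ 0.230453
Highest score → defect.

defect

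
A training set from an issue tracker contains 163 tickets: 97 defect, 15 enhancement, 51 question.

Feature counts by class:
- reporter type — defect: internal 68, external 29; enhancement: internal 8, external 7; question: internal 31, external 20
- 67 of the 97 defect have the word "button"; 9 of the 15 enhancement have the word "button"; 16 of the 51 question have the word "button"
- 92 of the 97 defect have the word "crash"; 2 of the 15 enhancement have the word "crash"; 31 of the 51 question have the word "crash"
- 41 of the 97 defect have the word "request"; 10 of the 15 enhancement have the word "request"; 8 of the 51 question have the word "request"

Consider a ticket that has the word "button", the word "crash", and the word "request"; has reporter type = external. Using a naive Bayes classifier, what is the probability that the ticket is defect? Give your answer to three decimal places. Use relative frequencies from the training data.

defect: (97/163) × (29/97) × (67/97) × (92/97) × (41/97) ≈ 0.0492654
enhancement: (15/163) × (7/15) × (9/15) × (2/15) × (10/15) ≈ 0.00229039
question: (51/163) × (20/51) × (16/51) × (31/51) × (8/51) ≈ 0.00367032
P(defect | x) = 0.0492654 / 0.05522611 ≈ 0.892

0.892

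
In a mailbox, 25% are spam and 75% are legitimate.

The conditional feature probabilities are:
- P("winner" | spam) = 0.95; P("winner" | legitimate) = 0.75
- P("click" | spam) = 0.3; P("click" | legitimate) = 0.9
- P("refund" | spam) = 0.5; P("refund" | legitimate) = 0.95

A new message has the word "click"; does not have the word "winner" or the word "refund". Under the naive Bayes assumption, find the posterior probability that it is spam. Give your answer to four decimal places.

0.1818

spam: 0.25 × (1−0.95) × 0.3 × (1−0.5) = 0.001875
legitimate: 0.75 × (1−0.75) × 0.9 × (1−0.95) = 0.0084375
P(spam | x) = 0.001875 / 0.0103125 ≈ 0.1818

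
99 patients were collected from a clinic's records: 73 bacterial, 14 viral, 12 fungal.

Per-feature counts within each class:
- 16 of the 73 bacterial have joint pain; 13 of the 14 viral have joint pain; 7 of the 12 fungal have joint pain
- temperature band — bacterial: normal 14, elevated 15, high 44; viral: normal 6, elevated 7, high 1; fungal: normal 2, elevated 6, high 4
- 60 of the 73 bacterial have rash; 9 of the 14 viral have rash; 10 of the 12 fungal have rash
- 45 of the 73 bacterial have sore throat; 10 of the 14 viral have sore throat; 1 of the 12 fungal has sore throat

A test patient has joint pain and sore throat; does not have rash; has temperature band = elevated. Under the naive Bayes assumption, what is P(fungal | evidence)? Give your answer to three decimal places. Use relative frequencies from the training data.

0.024

bacterial: (73/99) × (16/73) × (15/73) × (13/73) × (45/73) ≈ 0.00364555
viral: (14/99) × (13/14) × (7/14) × (5/14) × (10/14) ≈ 0.0167491
fungal: (12/99) × (7/12) × (6/12) × (2/12) × (1/12) ≈ 0.000491021
P(fungal | x) = 0.000491021 / 0.020885671 ≈ 0.024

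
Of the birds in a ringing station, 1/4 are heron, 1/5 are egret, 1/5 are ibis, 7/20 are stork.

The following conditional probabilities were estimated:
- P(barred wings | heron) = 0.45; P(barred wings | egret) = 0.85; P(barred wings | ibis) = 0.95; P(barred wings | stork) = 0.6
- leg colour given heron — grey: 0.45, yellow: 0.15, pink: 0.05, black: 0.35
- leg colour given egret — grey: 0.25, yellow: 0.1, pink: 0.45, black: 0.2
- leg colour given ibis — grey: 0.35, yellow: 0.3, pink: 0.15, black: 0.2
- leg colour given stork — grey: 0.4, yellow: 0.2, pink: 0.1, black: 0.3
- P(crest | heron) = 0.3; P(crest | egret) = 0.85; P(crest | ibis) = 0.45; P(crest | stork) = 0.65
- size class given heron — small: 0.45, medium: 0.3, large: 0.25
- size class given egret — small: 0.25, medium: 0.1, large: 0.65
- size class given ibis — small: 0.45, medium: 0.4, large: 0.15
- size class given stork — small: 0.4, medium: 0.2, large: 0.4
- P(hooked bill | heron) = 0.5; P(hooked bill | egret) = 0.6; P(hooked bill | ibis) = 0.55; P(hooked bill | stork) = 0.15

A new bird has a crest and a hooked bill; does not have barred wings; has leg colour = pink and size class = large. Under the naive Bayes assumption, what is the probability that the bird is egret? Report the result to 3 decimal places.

0.839

heron: 0.25 × (1−0.45) × 0.05 × 0.3 × 0.25 × 0.5 = 0.0002578125
egret: 0.2 × (1−0.85) × 0.45 × 0.85 × 0.65 × 0.6 = 0.00447525
ibis: 0.2 × (1−0.95) × 0.15 × 0.45 × 0.15 × 0.55 = 0.0000556875
stork: 0.35 × (1−0.6) × 0.1 × 0.65 × 0.4 × 0.15 = 0.000546
P(egret | x) = 0.00447525 / 0.00533475 ≈ 0.839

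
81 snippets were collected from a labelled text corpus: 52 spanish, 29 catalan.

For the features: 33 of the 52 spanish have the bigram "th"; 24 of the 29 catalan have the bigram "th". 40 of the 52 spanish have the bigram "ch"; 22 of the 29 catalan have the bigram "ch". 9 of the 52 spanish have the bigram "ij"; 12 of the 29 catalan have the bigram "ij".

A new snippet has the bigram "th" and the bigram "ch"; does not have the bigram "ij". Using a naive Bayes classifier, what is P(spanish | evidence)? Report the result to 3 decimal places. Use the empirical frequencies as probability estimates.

spanish: (52/81) × (33/52) × (40/52) × (43/52) ≈ 0.25915
catalan: (29/81) × (24/29) × (22/29) × (17/29) ≈ 0.131766
P(spanish | x) = 0.25915 / 0.390916 ≈ 0.663

0.663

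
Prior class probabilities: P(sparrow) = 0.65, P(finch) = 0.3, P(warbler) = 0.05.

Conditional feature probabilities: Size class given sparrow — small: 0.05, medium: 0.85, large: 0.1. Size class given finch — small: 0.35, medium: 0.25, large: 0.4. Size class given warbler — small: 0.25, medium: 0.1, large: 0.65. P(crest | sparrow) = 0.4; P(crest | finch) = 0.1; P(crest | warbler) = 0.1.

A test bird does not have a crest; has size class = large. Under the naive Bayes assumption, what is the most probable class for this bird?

sparrow: 0.65 × 0.1 × (1−0.4) = 0.039
finch: 0.3 × 0.4 × (1−0.1) = 0.108
warbler: 0.05 × 0.65 × (1−0.1) = 0.02925
Highest score → finch.

finch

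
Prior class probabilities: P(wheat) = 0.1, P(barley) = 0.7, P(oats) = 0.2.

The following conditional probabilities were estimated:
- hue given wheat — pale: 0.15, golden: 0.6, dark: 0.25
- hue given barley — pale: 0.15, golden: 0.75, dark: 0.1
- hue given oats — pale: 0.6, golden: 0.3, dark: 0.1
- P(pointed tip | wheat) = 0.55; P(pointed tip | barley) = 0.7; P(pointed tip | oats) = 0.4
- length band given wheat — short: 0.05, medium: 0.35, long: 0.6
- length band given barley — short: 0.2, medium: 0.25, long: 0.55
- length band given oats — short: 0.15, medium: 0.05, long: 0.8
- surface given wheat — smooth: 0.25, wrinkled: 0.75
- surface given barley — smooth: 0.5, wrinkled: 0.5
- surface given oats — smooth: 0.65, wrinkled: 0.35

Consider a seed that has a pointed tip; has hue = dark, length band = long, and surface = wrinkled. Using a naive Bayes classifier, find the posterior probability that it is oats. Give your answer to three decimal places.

wheat: 0.1 × 0.25 × 0.55 × 0.6 × 0.75 = 0.0061875
barley: 0.7 × 0.1 × 0.7 × 0.55 × 0.5 = 0.013475
oats: 0.2 × 0.1 × 0.4 × 0.8 × 0.35 = 0.00224
P(oats | x) = 0.00224 / 0.0219025 ≈ 0.102

0.102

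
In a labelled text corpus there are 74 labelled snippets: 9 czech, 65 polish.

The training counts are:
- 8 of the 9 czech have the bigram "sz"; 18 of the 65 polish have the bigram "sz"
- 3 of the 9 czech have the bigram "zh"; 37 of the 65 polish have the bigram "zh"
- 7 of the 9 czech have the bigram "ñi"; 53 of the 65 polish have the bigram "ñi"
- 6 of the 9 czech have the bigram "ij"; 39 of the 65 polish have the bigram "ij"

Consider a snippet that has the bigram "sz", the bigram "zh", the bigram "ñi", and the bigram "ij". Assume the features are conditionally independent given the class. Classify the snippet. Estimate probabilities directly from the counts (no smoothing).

czech: (9/74) × (8/9) × (3/9) × (7/9) × (6/9) ≈ 0.0186854
polish: (65/74) × (18/65) × (37/65) × (53/65) × (39/65) ≈ 0.0677396
Highest score → polish.

polish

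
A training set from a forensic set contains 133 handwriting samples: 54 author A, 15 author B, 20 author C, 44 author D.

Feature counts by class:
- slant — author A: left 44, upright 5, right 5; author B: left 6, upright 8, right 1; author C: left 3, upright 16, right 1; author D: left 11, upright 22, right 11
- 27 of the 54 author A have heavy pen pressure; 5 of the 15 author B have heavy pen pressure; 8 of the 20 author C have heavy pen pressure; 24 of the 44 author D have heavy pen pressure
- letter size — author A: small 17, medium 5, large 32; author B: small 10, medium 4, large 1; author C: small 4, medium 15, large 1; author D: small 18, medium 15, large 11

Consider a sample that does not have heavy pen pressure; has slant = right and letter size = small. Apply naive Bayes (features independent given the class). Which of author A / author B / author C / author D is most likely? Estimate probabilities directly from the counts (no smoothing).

author A: (54/133) × (5/54) × (27/54) × (17/54) ≈ 0.00591757
author B: (15/133) × (1/15) × (10/15) × (10/15) ≈ 0.00334169
author C: (20/133) × (1/20) × (12/20) × (4/20) ≈ 0.000902256
author D: (44/133) × (11/44) × (20/44) × (18/44) ≈ 0.0153794
Highest score → author D.

author D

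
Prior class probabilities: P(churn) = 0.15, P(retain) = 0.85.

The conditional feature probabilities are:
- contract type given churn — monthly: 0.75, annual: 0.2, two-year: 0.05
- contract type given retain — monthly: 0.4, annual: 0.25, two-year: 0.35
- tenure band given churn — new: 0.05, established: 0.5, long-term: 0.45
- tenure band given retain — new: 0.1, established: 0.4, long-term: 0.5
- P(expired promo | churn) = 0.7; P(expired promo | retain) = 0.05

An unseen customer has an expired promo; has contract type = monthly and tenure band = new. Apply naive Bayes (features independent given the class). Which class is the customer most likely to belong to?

churn: 0.15 × 0.75 × 0.05 × 0.7 = 0.0039375
retain: 0.85 × 0.4 × 0.1 × 0.05 = 0.0017
Highest score → churn.

churn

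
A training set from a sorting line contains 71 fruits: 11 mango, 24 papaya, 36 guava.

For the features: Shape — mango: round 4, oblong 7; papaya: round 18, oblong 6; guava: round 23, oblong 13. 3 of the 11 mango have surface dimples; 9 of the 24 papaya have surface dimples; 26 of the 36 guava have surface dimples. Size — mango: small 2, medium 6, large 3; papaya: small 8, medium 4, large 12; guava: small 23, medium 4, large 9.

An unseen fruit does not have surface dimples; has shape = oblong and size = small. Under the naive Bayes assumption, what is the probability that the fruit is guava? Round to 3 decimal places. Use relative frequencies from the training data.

mango: (11/71) × (7/11) × (8/11) × (2/11) ≈ 0.0130369
papaya: (24/71) × (6/24) × (15/24) × (8/24) ≈ 0.0176056
guava: (36/71) × (13/36) × (10/36) × (23/36) ≈ 0.0324943
P(guava | x) = 0.0324943 / 0.0631368 ≈ 0.515

0.515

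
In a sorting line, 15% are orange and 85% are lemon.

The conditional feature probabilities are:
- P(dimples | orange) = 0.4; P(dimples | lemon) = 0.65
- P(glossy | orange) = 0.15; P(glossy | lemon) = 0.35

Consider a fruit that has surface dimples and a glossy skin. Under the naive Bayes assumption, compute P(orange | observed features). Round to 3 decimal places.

0.044

orange: 0.15 × 0.4 × 0.15 = 0.009
lemon: 0.85 × 0.65 × 0.35 = 0.193375
P(orange | x) = 0.009 / 0.202375 ≈ 0.044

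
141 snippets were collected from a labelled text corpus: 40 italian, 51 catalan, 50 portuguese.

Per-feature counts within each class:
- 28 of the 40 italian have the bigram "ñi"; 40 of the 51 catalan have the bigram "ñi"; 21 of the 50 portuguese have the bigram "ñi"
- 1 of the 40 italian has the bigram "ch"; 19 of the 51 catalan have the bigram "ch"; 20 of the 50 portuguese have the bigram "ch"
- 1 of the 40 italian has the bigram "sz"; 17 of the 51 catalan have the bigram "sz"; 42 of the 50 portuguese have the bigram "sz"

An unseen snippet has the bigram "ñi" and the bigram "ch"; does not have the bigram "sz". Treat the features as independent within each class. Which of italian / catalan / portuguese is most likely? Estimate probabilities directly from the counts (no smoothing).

catalan

italian: (40/141) × (28/40) × (1/40) × (39/40) ≈ 0.00484043
catalan: (51/141) × (40/51) × (19/51) × (34/51) ≈ 0.0704584
portuguese: (50/141) × (21/50) × (20/50) × (8/50) ≈ 0.00953191
Highest score → catalan.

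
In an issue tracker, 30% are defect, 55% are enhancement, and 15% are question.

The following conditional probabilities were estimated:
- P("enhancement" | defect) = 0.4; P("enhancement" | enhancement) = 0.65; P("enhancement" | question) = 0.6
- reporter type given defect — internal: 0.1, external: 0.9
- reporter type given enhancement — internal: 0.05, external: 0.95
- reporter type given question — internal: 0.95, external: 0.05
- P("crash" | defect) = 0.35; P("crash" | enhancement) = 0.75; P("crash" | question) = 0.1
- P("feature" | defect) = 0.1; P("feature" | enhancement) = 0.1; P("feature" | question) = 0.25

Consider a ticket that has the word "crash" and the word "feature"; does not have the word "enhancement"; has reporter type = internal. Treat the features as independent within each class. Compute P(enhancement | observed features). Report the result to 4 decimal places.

defect: 0.3 × (1−0.4) × 0.1 × 0.35 × 0.1 = 0.00063
enhancement: 0.55 × (1−0.65) × 0.05 × 0.75 × 0.1 = 0.000721875
question: 0.15 × (1−0.6) × 0.95 × 0.1 × 0.25 = 0.001425
P(enhancement | x) = 0.000721875 / 0.002776875 ≈ 0.2600

0.2600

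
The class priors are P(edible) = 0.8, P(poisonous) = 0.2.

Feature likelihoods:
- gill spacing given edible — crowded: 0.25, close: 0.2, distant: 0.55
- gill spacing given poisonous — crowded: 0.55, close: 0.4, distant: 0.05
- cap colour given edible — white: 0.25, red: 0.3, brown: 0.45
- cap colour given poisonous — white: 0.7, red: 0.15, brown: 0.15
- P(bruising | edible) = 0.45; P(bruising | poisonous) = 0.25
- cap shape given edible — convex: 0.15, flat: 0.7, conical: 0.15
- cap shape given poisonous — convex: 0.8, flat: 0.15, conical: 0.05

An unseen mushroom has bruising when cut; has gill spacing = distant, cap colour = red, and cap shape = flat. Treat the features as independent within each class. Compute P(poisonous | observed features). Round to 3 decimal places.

0.001

edible: 0.8 × 0.55 × 0.3 × 0.45 × 0.7 = 0.04158
poisonous: 0.2 × 0.05 × 0.15 × 0.25 × 0.15 = 0.00005625
P(poisonous | x) = 0.00005625 / 0.04163625 ≈ 0.001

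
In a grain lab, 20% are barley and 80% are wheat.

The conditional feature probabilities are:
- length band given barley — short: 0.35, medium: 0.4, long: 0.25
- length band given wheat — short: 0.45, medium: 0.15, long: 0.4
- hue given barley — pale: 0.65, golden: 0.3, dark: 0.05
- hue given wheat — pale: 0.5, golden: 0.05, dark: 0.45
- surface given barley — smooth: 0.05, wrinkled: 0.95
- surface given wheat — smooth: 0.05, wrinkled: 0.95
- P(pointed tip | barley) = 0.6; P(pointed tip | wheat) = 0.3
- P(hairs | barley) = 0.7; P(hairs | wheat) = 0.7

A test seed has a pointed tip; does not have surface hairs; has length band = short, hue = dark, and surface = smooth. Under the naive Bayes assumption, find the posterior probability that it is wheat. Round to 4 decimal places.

0.9586

barley: 0.2 × 0.35 × 0.05 × 0.05 × 0.6 × (1−0.7) = 0.0000315
wheat: 0.8 × 0.45 × 0.45 × 0.05 × 0.3 × (1−0.7) = 0.000729
P(wheat | x) = 0.000729 / 0.0007605 ≈ 0.9586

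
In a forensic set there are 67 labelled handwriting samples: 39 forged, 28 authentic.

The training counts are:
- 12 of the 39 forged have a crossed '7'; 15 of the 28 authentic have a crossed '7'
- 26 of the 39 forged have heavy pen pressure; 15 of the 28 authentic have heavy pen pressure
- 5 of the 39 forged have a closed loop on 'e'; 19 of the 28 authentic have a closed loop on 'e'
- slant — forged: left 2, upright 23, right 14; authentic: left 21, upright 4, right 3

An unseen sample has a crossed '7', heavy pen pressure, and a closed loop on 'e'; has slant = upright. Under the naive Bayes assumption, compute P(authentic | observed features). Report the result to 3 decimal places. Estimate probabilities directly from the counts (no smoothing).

0.563

forged: (39/67) × (12/39) × (26/39) × (5/39) × (23/39) ≈ 0.00902784
authentic: (28/67) × (15/28) × (15/28) × (19/28) × (4/28) ≈ 0.0116265
P(authentic | x) = 0.0116265 / 0.02065434 ≈ 0.563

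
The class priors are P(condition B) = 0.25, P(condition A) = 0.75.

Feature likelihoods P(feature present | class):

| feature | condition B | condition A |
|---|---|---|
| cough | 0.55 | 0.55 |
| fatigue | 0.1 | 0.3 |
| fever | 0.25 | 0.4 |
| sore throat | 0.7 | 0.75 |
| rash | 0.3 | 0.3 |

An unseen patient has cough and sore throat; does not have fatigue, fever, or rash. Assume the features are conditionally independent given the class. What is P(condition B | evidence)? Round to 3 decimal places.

condition B: 0.25 × 0.55 × (1−0.1) × (1−0.25) × 0.7 × (1−0.3) = 0.045478125
condition A: 0.75 × 0.55 × (1−0.3) × (1−0.4) × 0.75 × (1−0.3) = 0.09095625
P(condition B | x) = 0.045478125 / 0.136434375 ≈ 0.333

0.333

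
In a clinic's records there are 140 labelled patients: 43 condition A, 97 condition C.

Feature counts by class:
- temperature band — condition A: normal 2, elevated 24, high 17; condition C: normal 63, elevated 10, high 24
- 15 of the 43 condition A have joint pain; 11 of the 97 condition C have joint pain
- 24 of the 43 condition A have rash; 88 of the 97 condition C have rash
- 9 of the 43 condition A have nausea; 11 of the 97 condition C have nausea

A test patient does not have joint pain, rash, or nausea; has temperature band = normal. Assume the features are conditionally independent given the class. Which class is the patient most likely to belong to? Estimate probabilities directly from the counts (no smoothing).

condition C

condition A: (43/140) × (2/43) × (28/43) × (19/43) × (34/43) ≈ 0.00325003
condition C: (97/140) × (63/97) × (86/97) × (9/97) × (86/97) ≈ 0.0328199
Highest score → condition C.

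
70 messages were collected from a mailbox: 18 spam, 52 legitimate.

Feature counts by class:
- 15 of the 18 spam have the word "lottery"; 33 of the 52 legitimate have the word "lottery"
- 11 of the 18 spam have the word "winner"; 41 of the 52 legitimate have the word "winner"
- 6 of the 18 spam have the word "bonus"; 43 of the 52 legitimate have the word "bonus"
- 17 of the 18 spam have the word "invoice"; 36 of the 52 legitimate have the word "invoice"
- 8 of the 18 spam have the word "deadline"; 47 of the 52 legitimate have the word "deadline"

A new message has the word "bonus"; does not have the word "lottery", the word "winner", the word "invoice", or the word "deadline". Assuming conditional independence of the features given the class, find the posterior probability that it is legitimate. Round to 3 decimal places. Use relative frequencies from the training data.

0.891

spam: (18/70) × (3/18) × (7/18) × (6/18) × (1/18) × (10/18) ≈ 0.000171468
legitimate: (52/70) × (19/52) × (11/52) × (43/52) × (16/52) × (5/52) ≈ 0.00140473
P(legitimate | x) = 0.00140473 / 0.001576198 ≈ 0.891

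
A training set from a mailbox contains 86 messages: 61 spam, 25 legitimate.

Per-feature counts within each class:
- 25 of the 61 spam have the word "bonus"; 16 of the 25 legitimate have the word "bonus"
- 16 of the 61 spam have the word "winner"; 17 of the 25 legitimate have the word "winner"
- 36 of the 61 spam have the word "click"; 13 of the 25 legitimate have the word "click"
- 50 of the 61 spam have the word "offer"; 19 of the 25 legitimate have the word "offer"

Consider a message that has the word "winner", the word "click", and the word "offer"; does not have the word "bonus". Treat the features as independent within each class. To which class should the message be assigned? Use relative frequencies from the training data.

spam

spam: (61/86) × (36/61) × (16/61) × (36/61) × (50/61) ≈ 0.0531138
legitimate: (25/86) × (9/25) × (17/25) × (13/25) × (19/25) ≈ 0.0281235
Highest score → spam.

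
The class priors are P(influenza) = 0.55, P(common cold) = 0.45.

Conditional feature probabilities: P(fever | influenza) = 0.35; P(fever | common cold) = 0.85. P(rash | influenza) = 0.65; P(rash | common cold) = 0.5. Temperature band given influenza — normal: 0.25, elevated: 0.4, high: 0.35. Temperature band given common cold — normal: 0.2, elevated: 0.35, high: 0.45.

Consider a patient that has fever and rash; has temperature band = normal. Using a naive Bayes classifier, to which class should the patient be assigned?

common cold

influenza: 0.55 × 0.35 × 0.65 × 0.25 = 0.03128125
common cold: 0.45 × 0.85 × 0.5 × 0.2 = 0.03825
Highest score → common cold.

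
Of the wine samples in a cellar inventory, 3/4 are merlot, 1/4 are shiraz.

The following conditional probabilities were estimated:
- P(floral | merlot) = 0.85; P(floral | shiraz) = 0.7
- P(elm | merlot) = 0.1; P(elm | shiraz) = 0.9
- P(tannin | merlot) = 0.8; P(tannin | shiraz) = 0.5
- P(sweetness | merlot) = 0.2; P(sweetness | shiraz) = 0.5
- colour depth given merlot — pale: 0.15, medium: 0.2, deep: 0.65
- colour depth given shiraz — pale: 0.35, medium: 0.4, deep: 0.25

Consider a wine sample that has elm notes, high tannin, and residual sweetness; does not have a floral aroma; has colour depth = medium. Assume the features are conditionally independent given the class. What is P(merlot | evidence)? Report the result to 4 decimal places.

0.0506

merlot: 0.75 × (1−0.85) × 0.1 × 0.8 × 0.2 × 0.2 = 0.00036
shiraz: 0.25 × (1−0.7) × 0.9 × 0.5 × 0.5 × 0.4 = 0.00675
P(merlot | x) = 0.00036 / 0.00711 ≈ 0.0506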